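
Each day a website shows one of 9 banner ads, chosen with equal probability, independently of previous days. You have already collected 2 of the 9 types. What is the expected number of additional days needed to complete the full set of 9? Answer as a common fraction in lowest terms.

Starting from 2 distinct types, each trial gives a new one with probability (9−i)/9 when i types are held, so the wait for the next new type is 9/(9−i).
E = 9/7 + 9/6 + 9/5 + 9/4 + 9/3 + 9/2 + 9/1 = 3267/140.

3267/140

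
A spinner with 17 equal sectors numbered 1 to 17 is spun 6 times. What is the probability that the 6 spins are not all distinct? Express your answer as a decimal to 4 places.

0.6308

P(all 6 different) = 17/17 · 16/17 · ··· · 12/17 ≈ 0.3692.
P(at least two equal) = 1 − 0.3692 = 0.6308.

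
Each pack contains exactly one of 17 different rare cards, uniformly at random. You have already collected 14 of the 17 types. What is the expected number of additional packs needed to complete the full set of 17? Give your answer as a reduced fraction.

187/6

Starting from 14 distinct types, each trial gives a new one with probability (17−i)/17 when i types are held, so the wait for the next new type is 17/(17−i).
E = 17/3 + 17/2 + 17/1 = 187/6.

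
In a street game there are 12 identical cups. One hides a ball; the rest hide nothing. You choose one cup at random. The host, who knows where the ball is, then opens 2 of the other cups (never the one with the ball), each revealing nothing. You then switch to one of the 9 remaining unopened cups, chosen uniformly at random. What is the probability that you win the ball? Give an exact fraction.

11/108

Your original cup holds the ball with probability 1/12, so the other 11 collectively hold it with probability 11/12.
The host can always find 2 empty cups to open, so the reveals don't change that 11/12; it is now spread over the 9 remaining unopened cups.
P(win by switching) = (11/12) · (1/9) = 11/108.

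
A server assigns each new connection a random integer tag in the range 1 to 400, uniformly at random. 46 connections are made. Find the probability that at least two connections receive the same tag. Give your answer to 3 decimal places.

It's easier to compute the probability that all 46 are distinct.
P(all distinct) = 400/400 · 399/400 · ··· · 355/400 ≈ 0.068.
So the probability of at least one match is 1 − 0.068 = 0.932.

0.932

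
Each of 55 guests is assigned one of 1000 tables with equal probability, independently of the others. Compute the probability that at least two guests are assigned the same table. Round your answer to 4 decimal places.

It's easier to compute the probability that all 55 are distinct.
P(all distinct) = 1000/1000 · 999/1000 · ··· · 946/1000 ≈ 0.2203.
So the probability of at least one match is 1 − 0.2203 = 0.7797.

0.7797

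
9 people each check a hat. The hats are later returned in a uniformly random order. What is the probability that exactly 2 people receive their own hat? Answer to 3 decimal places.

Choose which 2 of the 9 are fixed: C(9,2) = 36 ways.
The remaining 7 must have no fixed point: D(7) = 1854.
P = 36·1854/362880 = 103/560 ≈ 0.184.

0.184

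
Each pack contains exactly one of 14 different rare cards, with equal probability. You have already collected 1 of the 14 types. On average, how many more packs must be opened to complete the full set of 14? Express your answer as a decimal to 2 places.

44.52

Starting from 1 distinct type, each trial gives a new one with probability (14−i)/14 when i types are held, so the wait for the next new type is 14/(14−i).
E = 14/13 + 14/12 + 14/11 + 14/10 + 14/9 + 14/8 + 14/7 + 14/6 + 14/5 + 14/4 + 14/3 + 14/2 + 14/1 = 1145993/25740 ≈ 44.52.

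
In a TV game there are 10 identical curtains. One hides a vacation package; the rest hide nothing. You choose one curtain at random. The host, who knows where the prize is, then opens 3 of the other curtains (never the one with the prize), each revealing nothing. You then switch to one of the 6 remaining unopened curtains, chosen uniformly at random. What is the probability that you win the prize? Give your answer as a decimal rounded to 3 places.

Your original curtain holds the prize with probability 1/10, so the other 9 collectively hold it with probability 9/10.
The host can always find 3 empty curtains to open, so the reveals don't change that 9/10; it is now spread over the 6 remaining unopened curtains.
P(win by switching) = (9/10) · (1/6) = 3/20 ≈ 0.150.

0.150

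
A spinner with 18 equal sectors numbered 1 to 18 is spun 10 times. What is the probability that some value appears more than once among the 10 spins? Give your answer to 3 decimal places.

P(all 10 different) = 18/18 · 17/18 · ··· · 9/18 ≈ 0.044.
P(at least two equal) = 1 − 0.044 = 0.956.

0.956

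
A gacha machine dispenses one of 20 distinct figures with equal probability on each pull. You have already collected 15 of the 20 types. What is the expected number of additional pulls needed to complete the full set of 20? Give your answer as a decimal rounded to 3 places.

45.667

Starting from 15 distinct types, each trial gives a new one with probability (20−i)/20 when i types are held, so the wait for the next new type is 20/(20−i).
E = 20/5 + 20/4 + 20/3 + 20/2 + 20/1 = 137/3 ≈ 45.667.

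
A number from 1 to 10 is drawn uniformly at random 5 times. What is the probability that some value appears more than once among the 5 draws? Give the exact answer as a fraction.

436/625

P(all 5 different) = 10/10 · 9/10 · ··· · 6/10 = 189/625.
P(at least two equal) = 1 − 189/625 = 436/625.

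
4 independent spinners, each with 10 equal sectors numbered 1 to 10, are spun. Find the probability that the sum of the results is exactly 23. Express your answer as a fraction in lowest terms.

33/500

There are 10^4 = 10000 equally likely outcomes.
The number of ordered 4-tuples from {1,…,10} summing to 23 is 660.
P(sum = 23) = 660/10000 = 33/500.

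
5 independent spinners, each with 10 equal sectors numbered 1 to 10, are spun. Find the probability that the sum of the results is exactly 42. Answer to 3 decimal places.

0.005

There are 10^5 = 100000 equally likely outcomes.
The number of ordered 5-tuples from {1,…,10} summing to 42 is 495.
P(sum = 42) = 495/100000 = 99/20000 ≈ 0.005.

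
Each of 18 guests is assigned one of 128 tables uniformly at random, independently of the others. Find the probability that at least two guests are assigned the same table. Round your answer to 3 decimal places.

0.715

It's easier to compute the probability that all 18 are distinct.
P(all distinct) = 128/128 · 127/128 · ··· · 111/128 ≈ 0.285.
So the probability of at least one match is 1 − 0.285 = 0.715.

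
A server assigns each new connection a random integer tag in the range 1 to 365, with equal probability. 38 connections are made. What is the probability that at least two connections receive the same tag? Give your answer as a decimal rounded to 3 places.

0.864

It's easier to compute the probability that all 38 are distinct.
P(all distinct) = 365/365 · 364/365 · ··· · 328/365 ≈ 0.136.
So the probability of at least one match is 1 − 0.136 = 0.864.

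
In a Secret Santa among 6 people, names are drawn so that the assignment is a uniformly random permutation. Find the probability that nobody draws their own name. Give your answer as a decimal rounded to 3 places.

0.368

This is the derangement probability: permutations of 6 with no fixed point.
D(6) = 6! · (1 − 1/1! + 1/2! − ··· + (−1)^6/6!) = 265.
P = 265/720 = 53/144 ≈ 0.368.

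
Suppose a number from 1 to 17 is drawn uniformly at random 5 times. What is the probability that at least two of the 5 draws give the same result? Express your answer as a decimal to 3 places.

0.477

P(all 5 different) = 17/17 · 16/17 · ··· · 13/17 ≈ 0.523.
P(at least two equal) = 1 − 0.523 = 0.477.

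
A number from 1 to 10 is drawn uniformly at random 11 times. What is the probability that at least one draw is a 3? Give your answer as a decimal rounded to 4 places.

P(no draw is a 3) = (9/10)^11 ≈ 0.3138.
P(at least one) = 1 − 0.3138 = 0.6862.

0.6862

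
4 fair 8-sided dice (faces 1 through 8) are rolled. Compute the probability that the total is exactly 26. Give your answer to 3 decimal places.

0.021

There are 8^4 = 4096 equally likely outcomes.
The number of ordered 4-tuples from {1,…,8} summing to 26 is 84.
P(sum = 26) = 84/4096 = 21/1024 ≈ 0.021.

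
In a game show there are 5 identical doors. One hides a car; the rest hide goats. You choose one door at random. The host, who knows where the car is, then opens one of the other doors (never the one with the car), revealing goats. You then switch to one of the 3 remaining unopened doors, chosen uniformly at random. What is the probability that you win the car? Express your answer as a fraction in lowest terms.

Your original door holds the car with probability 1/5, so the other 4 collectively hold it with probability 4/5.
The host can always find an empty door to open, so this doesn't change that 4/5; it is now spread over the 3 remaining unopened doors.
P(win by switching) = (4/5) · (1/3) = 4/15.

4/15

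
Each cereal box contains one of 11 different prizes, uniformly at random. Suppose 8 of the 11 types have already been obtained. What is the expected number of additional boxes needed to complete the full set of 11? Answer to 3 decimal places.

20.167

Starting from 8 distinct types, each trial gives a new one with probability (11−i)/11 when i types are held, so the wait for the next new type is 11/(11−i).
E = 11/3 + 11/2 + 11/1 = 121/6 ≈ 20.167.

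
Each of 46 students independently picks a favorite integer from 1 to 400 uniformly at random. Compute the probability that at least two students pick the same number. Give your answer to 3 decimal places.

0.932

It's easier to compute the probability that all 46 are distinct.
P(all distinct) = 400/400 · 399/400 · ··· · 355/400 ≈ 0.068.
So the probability of at least one match is 1 − 0.068 = 0.932.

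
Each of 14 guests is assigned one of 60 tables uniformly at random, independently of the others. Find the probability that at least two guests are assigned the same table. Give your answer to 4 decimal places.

It's easier to compute the probability that all 14 are distinct.
P(all distinct) = 60/60 · 59/60 · ··· · 47/60 ≈ 0.1930.
So the probability of at least one match is 1 − 0.1930 = 0.8070.

0.8070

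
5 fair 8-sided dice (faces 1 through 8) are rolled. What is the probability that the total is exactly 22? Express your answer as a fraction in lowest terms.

There are 8^5 = 32768 equally likely outcomes.
The number of ordered 5-tuples from {1,…,8} summing to 22 is 2460.
P(sum = 22) = 2460/32768 = 615/8192.

615/8192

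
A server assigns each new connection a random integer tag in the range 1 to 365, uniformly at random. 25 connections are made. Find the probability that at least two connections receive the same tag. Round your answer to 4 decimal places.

0.5687

It's easier to compute the probability that all 25 are distinct.
P(all distinct) = 365/365 · 364/365 · ··· · 341/365 ≈ 0.4313.
So the probability of at least one match is 1 − 0.4313 = 0.5687.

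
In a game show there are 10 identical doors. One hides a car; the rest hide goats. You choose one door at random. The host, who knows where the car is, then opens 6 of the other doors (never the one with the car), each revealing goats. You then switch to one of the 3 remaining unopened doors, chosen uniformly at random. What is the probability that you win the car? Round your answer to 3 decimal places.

0.300

Your original door holds the car with probability 1/10, so the other 9 collectively hold it with probability 9/10.
The host can always find 6 empty doors to open, so the reveals don't change that 9/10; it is now spread over the 3 remaining unopened doors.
P(win by switching) = (9/10) · (1/3) = 3/10 ≈ 0.300.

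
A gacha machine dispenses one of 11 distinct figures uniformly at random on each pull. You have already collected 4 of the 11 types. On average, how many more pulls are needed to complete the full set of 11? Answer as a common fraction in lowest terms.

3993/140

Starting from 4 distinct types, each trial gives a new one with probability (11−i)/11 when i types are held, so the wait for the next new type is 11/(11−i).
E = 11/7 + 11/6 + 11/5 + 11/4 + 11/3 + 11/2 + 11/1 = 3993/140.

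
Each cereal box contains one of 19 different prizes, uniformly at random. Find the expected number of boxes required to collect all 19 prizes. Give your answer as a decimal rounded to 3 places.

After i distinct types are collected, each trial gives a new one with probability (19−i)/19, so the expected wait for the next new type is 19/(19−i).
E = 19/19 + 19/18 + 19/17 + 19/16 + 19/15 + 19/14 + 19/13 + 19/12 + 19/11 + 19/10 + 19/9 + 19/8 + 19/7 + 19/6 + 19/5 + 19/4 + 19/3 + 19/2 + 19/1 = 275295799/4084080 ≈ 67.407.

67.407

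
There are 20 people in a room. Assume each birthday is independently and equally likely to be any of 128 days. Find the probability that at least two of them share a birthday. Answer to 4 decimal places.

It's easier to compute the probability that all 20 are distinct.
P(all distinct) = 128/128 · 127/128 · ··· · 109/128 ≈ 0.2089.
So the probability of at least one match is 1 − 0.2089 = 0.7911.

0.7911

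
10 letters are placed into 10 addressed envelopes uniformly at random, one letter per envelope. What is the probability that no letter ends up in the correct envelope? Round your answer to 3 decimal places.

0.368

This is the derangement probability: permutations of 10 with no fixed point.
D(10) = 10! · (1 − 1/1! + 1/2! − ··· + (−1)^10/10!) = 1334961.
P = 1334961/3628800 = 16481/44800 ≈ 0.368.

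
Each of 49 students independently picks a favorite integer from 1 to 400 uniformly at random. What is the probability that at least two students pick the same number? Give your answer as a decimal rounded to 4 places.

It's easier to compute the probability that all 49 are distinct.
P(all distinct) = 400/400 · 399/400 · ··· · 352/400 ≈ 0.0466.
So the probability of at least one match is 1 − 0.0466 = 0.9534.

0.9534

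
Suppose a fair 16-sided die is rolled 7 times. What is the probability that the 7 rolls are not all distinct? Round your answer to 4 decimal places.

0.7852

P(all 7 different) = 16/16 · 15/16 · ··· · 10/16 ≈ 0.2148.
P(at least two equal) = 1 − 0.2148 = 0.7852.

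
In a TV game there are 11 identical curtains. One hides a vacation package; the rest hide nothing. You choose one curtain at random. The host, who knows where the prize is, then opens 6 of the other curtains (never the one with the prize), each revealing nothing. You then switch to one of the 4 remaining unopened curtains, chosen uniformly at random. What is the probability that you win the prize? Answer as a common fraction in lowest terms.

5/22

Your original curtain holds the prize with probability 1/11, so the other 10 collectively hold it with probability 10/11.
The host can always find 6 empty curtains to open, so the reveals don't change that 10/11; it is now spread over the 4 remaining unopened curtains.
P(win by switching) = (10/11) · (1/4) = 5/22.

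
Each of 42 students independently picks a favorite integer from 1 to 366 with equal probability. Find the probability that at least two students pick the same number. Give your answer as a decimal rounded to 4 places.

It's easier to compute the probability that all 42 are distinct.
P(all distinct) = 366/366 · 365/366 · ··· · 325/366 ≈ 0.0866.
So the probability of at least one match is 1 − 0.0866 = 0.9134.

0.9134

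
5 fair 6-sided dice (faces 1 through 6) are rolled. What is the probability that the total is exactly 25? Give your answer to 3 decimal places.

There are 6^5 = 7776 equally likely outcomes.
The number of ordered 5-tuples from {1,…,6} summing to 25 is 126.
P(sum = 25) = 126/7776 = 7/432 ≈ 0.016.

0.016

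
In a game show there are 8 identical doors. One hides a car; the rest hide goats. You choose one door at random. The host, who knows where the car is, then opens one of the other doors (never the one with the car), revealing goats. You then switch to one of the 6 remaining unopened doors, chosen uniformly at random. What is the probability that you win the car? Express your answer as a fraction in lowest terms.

Your original door holds the car with probability 1/8, so the other 7 collectively hold it with probability 7/8.
The host can always find an empty door to open, so this doesn't change that 7/8; it is now spread over the 6 remaining unopened doors.
P(win by switching) = (7/8) · (1/6) = 7/48.

7/48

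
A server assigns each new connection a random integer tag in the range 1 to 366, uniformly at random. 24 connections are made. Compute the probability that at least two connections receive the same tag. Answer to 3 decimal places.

0.537

It's easier to compute the probability that all 24 are distinct.
P(all distinct) = 366/366 · 365/366 · ··· · 343/366 ≈ 0.463.
So the probability of at least one match is 1 − 0.463 = 0.537.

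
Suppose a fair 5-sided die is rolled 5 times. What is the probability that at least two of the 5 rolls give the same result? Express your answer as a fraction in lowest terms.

P(all 5 different) = 5/5 · 4/5 · ··· · 1/5 = 24/625.
P(at least two equal) = 1 − 24/625 = 601/625.

601/625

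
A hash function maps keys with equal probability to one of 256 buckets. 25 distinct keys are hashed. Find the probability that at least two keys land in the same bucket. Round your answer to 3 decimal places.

It's easier to compute the probability that all 25 are distinct.
P(all distinct) = 256/256 · 255/256 · ··· · 232/256 ≈ 0.298.
So the probability of at least one match is 1 − 0.298 = 0.702.

0.702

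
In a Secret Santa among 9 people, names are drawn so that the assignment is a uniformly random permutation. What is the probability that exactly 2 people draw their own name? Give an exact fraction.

103/560

Choose which 2 of the 9 are fixed: C(9,2) = 36 ways.
The remaining 7 must have no fixed point: D(7) = 1854.
P = 36·1854/362880 = 103/560.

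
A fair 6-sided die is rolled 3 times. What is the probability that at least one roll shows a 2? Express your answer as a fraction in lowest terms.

91/216

P(no roll shows a 2) = (5/6)^3 = 125/216.
P(at least one) = 1 − 125/216 = 91/216.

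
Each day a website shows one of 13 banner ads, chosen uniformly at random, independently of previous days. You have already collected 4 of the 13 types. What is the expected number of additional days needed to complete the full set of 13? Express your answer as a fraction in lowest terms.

92677/2520

Starting from 4 distinct types, each trial gives a new one with probability (13−i)/13 when i types are held, so the wait for the next new type is 13/(13−i).
E = 13/9 + 13/8 + 13/7 + 13/6 + 13/5 + 13/4 + 13/3 + 13/2 + 13/1 = 92677/2520.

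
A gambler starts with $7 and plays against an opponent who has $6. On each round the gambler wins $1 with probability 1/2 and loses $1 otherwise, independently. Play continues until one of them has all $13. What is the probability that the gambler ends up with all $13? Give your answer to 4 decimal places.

0.5385

With a fair step, P(i) = ½P(i−1) + ½P(i+1) with P(0)=0, P(13)=1 has the linear solution P(i) = i/13.
P(7) = 7/13 ≈ 0.5385.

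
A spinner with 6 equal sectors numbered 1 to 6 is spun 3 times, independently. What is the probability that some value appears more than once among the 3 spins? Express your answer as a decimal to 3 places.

P(all 3 different) = 6/6 · 5/6 · ··· · 4/6 ≈ 0.556.
P(at least two equal) = 1 − 0.556 = 0.444.

0.444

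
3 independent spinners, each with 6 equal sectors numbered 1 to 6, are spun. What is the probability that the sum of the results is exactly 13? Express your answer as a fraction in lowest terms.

7/72

There are 6^3 = 216 equally likely outcomes.
The number of ordered 3-tuples from {1,…,6} summing to 13 is 21.
P(sum = 13) = 21/216 = 7/72.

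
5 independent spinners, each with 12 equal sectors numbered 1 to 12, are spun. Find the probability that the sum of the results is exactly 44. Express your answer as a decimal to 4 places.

There are 12^5 = 248832 equally likely outcomes.
The number of ordered 5-tuples from {1,…,12} summing to 44 is 4495.
P(sum = 44) = 4495/248832 ≈ 0.0181.

0.0181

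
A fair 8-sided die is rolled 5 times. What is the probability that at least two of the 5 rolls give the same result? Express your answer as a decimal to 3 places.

P(all 5 different) = 8/8 · 7/8 · ··· · 4/8 ≈ 0.205.
P(at least two equal) = 1 − 0.205 = 0.795.

0.795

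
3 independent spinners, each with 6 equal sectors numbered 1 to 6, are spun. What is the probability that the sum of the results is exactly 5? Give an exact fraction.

1/36

There are 6^3 = 216 equally likely outcomes.
The number of ordered 3-tuples from {1,…,6} summing to 5 is 6.
P(sum = 5) = 6/216 = 1/36.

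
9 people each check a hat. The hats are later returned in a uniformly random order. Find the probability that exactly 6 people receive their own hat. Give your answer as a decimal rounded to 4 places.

Choose which 6 of the 9 are fixed: C(9,6) = 84 ways.
The remaining 3 must have no fixed point: D(3) = 2.
P = 84·2/362880 = 1/2160 ≈ 0.0005.

0.0005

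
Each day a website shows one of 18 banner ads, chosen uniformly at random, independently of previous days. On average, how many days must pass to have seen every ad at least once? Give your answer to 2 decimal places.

62.91

After i distinct types are collected, each trial gives a new one with probability (18−i)/18, so the expected wait for the next new type is 18/(18−i).
E = 18/18 + 18/17 + 18/16 + 18/15 + 18/14 + 18/13 + 18/12 + 18/11 + 18/10 + 18/9 + 18/8 + 18/7 + 18/6 + 18/5 + 18/4 + 18/3 + 18/2 + 18/1 = 42822903/680680 ≈ 62.91.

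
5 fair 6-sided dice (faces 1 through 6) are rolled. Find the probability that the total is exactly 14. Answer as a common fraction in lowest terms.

There are 6^5 = 7776 equally likely outcomes.
The number of ordered 5-tuples from {1,…,6} summing to 14 is 540.
P(sum = 14) = 540/7776 = 5/72.

5/72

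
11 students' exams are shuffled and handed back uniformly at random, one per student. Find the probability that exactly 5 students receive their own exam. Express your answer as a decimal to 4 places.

0.0031

Choose which 5 of the 11 are fixed: C(11,5) = 462 ways.
The remaining 6 must have no fixed point: D(6) = 265.
P = 462·265/39916800 = 53/17280 ≈ 0.0031.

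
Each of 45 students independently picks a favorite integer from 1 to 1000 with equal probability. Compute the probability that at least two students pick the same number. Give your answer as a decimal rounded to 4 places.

0.6340

It's easier to compute the probability that all 45 are distinct.
P(all distinct) = 1000/1000 · 999/1000 · ··· · 956/1000 ≈ 0.3660.
So the probability of at least one match is 1 − 0.3660 = 0.6340.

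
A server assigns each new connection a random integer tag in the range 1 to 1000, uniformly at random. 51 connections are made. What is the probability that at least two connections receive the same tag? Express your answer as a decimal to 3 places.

0.727

It's easier to compute the probability that all 51 are distinct.
P(all distinct) = 1000/1000 · 999/1000 · ··· · 950/1000 ≈ 0.273.
So the probability of at least one match is 1 − 0.273 = 0.727.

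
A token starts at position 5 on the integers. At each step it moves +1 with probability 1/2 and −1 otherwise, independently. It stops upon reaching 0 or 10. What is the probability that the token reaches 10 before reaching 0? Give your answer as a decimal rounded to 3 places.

With a fair step, P(i) = ½P(i−1) + ½P(i+1) with P(0)=0, P(10)=1 has the linear solution P(i) = i/10.
P(5) = 5/10 = 1/2 ≈ 0.500.

0.500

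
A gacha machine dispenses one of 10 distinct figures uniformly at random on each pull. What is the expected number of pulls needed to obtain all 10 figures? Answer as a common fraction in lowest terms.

7381/252

After i distinct types are collected, each trial gives a new one with probability (10−i)/10, so the expected wait for the next new type is 10/(10−i).
E = 10/10 + 10/9 + 10/8 + 10/7 + 10/6 + 10/5 + 10/4 + 10/3 + 10/2 + 10/1 = 7381/252.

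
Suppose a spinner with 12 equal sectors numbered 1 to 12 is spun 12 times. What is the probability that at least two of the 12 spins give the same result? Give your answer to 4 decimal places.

0.9999

P(all 12 different) = 12/12 · 11/12 · ··· · 1/12 ≈ 0.0001.
P(at least two equal) = 1 − 0.0001 = 0.9999.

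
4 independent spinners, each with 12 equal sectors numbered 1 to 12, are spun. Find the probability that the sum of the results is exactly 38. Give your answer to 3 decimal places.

There are 12^4 = 20736 equally likely outcomes.
The number of ordered 4-tuples from {1,…,12} summing to 38 is 286.
P(sum = 38) = 286/20736 = 143/10368 ≈ 0.014.

0.014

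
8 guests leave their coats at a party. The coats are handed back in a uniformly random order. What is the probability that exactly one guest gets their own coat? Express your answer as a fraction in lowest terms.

Choose which one is fixed: C(8,1) = 8 ways.
The remaining 7 must have no fixed point: D(7) = 1854.
P = 8·1854/40320 = 103/280.

103/280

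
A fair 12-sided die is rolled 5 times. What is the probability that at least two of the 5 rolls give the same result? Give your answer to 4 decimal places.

P(all 5 different) = 12/12 · 11/12 · ··· · 8/12 ≈ 0.3819.
P(at least two equal) = 1 − 0.3819 = 0.6181.

0.6181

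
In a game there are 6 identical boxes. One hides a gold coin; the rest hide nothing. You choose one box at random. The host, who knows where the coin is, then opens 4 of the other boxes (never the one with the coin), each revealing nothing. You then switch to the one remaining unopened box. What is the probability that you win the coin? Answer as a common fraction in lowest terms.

5/6

Your original box holds the coin with probability 1/6, so the other 5 collectively hold it with probability 5/6.
The host can always find 4 empty boxes to open, so the reveals don't change that 5/6; it is now spread over the 1 remaining unopened box.
P(win by switching) = (5/6) · (1/1) = 5/6.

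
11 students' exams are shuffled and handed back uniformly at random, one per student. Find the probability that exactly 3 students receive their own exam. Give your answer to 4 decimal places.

0.0613

Choose which 3 of the 11 are fixed: C(11,3) = 165 ways.
The remaining 8 must have no fixed point: D(8) = 14833.
P = 165·14833/39916800 = 2119/34560 ≈ 0.0613.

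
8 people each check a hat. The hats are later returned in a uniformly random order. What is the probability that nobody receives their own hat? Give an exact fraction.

2119/5760

This is the derangement probability: permutations of 8 with no fixed point.
D(8) = 8! · (1 − 1/1! + 1/2! − ··· + (−1)^8/8!) = 14833.
P = 14833/40320 = 2119/5760.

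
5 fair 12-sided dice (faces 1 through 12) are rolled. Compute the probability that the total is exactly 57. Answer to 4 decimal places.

There are 12^5 = 248832 equally likely outcomes.
The number of ordered 5-tuples from {1,…,12} summing to 57 is 35.
P(sum = 57) = 35/248832 ≈ 0.0001.

0.0001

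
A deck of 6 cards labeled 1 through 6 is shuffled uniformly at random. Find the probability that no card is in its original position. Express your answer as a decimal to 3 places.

0.368

This is the derangement probability: permutations of 6 with no fixed point.
D(6) = 6! · (1 − 1/1! + 1/2! − ··· + (−1)^6/6!) = 265.
P = 265/720 = 53/144 ≈ 0.368.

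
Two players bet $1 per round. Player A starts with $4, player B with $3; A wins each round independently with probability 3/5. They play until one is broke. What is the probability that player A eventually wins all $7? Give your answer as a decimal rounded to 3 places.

Let r = q/p = (2/5)/(3/5) = 2/3. The recurrence P(i) = p·P(i+1) + q·P(i−1) with P(0)=0, P(7)=1 gives P(i) = (1 − r^i)/(1 − r^7).
P(4) = (1 − (2/3)^4) / (1 − (2/3)^7) = 1755/2059 ≈ 0.852.

0.852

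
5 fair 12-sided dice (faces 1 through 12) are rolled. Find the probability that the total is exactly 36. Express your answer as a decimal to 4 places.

0.0458

There are 12^5 = 248832 equally likely outcomes.
The number of ordered 5-tuples from {1,…,12} summing to 36 is 11385.
P(sum = 36) = 11385/248832 = 1265/27648 ≈ 0.0458.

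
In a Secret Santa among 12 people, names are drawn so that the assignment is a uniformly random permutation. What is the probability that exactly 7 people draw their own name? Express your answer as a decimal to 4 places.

0.0001

Choose which 7 of the 12 are fixed: C(12,7) = 792 ways.
The remaining 5 must have no fixed point: D(5) = 44.
P = 792·44/479001600 = 11/151200 ≈ 0.0001.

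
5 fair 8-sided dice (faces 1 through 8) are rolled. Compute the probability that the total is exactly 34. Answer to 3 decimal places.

There are 8^5 = 32768 equally likely outcomes.
The number of ordered 5-tuples from {1,…,8} summing to 34 is 210.
P(sum = 34) = 210/32768 = 105/16384 ≈ 0.006.

0.006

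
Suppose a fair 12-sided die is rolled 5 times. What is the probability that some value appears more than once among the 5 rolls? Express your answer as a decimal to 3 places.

P(all 5 different) = 12/12 · 11/12 · ··· · 8/12 ≈ 0.382.
P(at least two equal) = 1 − 0.382 = 0.618.

0.618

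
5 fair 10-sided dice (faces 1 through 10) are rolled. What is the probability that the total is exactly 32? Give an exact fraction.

121/2500

There are 10^5 = 100000 equally likely outcomes.
The number of ordered 5-tuples from {1,…,10} summing to 32 is 4840.
P(sum = 32) = 4840/100000 = 121/2500.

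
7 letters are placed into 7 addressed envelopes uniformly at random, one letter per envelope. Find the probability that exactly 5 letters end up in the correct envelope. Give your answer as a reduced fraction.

Choose which 5 of the 7 are fixed: C(7,5) = 21 ways.
The remaining 2 must have no fixed point: D(2) = 1.
P = 21·1/5040 = 1/240.

1/240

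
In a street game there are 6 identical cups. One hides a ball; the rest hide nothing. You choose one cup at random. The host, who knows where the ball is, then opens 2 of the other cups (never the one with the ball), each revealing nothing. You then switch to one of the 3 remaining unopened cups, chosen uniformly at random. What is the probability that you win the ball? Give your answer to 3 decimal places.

0.278

Your original cup holds the ball with probability 1/6, so the other 5 collectively hold it with probability 5/6.
The host can always find 2 empty cups to open, so the reveals don't change that 5/6; it is now spread over the 3 remaining unopened cups.
P(win by switching) = (5/6) · (1/3) = 5/18 ≈ 0.278.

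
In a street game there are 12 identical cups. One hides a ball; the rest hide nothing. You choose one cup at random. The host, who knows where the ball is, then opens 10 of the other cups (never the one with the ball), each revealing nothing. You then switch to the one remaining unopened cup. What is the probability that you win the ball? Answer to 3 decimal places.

Your original cup holds the ball with probability 1/12, so the other 11 collectively hold it with probability 11/12.
The host can always find 10 empty cups to open, so the reveals don't change that 11/12; it is now spread over the 1 remaining unopened cup.
P(win by switching) = (11/12) · (1/1) = 11/12 ≈ 0.917.

0.917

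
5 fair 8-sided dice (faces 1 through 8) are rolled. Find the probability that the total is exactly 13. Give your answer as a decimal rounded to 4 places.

0.0150

There are 8^5 = 32768 equally likely outcomes.
The number of ordered 5-tuples from {1,…,8} summing to 13 is 490.
P(sum = 13) = 490/32768 = 245/16384 ≈ 0.0150.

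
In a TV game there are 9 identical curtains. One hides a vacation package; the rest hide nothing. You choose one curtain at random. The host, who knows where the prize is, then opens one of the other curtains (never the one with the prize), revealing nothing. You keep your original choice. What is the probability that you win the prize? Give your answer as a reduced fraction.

1/9

The host can always open an empty curtain regardless of your choice, so this gives no information about your original curtain.
P(win by staying) = 1/9.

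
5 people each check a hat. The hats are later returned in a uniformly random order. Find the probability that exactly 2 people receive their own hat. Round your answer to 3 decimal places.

0.167

Choose which 2 of the 5 are fixed: C(5,2) = 10 ways.
The remaining 3 must have no fixed point: D(3) = 2.
P = 10·2/120 = 1/6 ≈ 0.167.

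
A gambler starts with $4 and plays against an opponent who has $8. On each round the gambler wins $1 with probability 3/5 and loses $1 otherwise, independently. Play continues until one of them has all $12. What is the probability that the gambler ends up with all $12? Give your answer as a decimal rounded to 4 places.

Let r = q/p = (2/5)/(3/5) = 2/3. The recurrence P(i) = p·P(i+1) + q·P(i−1) with P(0)=0, P(12)=1 gives P(i) = (1 − r^i)/(1 − r^12).
P(4) = (1 − (2/3)^4) / (1 − (2/3)^12) = 6561/8113 ≈ 0.8087.

0.8087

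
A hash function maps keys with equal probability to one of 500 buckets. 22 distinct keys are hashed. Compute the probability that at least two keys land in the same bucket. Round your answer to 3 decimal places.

0.374

It's easier to compute the probability that all 22 are distinct.
P(all distinct) = 500/500 · 499/500 · ··· · 479/500 ≈ 0.626.
So the probability of at least one match is 1 − 0.626 = 0.374.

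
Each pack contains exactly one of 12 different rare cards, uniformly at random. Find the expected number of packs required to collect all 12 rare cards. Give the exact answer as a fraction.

86021/2310

After i distinct types are collected, each trial gives a new one with probability (12−i)/12, so the expected wait for the next new type is 12/(12−i).
E = 12/12 + 12/11 + 12/10 + 12/9 + 12/8 + 12/7 + 12/6 + 12/5 + 12/4 + 12/3 + 12/2 + 12/1 = 86021/2310.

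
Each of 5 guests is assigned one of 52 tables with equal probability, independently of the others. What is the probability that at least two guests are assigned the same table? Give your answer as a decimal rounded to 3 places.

0.180

It's easier to compute the probability that all 5 are distinct.
P(all distinct) = 52/52 · 51/52 · ··· · 48/52 ≈ 0.820.
So the probability of at least one match is 1 − 0.820 = 0.180.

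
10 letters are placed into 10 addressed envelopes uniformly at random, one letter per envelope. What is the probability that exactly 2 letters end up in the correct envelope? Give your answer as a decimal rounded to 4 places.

0.1839

Choose which 2 of the 10 are fixed: C(10,2) = 45 ways.
The remaining 8 must have no fixed point: D(8) = 14833.
P = 45·14833/3628800 = 2119/11520 ≈ 0.1839.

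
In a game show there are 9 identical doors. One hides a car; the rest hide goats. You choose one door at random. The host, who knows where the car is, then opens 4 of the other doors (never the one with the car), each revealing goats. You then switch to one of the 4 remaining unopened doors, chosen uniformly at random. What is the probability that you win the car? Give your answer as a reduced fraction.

2/9

Your original door holds the car with probability 1/9, so the other 8 collectively hold it with probability 8/9.
The host can always find 4 empty doors to open, so the reveals don't change that 8/9; it is now spread over the 4 remaining unopened doors.
P(win by switching) = (8/9) · (1/4) = 2/9.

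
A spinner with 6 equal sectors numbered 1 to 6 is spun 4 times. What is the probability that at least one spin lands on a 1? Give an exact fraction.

P(no spin lands on a 1) = (5/6)^4 = 625/1296.
P(at least one) = 1 − 625/1296 = 671/1296.

671/1296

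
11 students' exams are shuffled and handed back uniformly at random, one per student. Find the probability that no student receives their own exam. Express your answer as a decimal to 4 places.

0.3679

This is the derangement probability: permutations of 11 with no fixed point.
D(11) = 11! · (1 − 1/1! + 1/2! − ··· + (−1)^11/11!) = 14684570.
P = 14684570/39916800 = 1468457/3991680 ≈ 0.3679.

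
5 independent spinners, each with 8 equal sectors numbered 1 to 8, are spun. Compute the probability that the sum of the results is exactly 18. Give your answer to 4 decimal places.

There are 8^5 = 32768 equally likely outcomes.
The number of ordered 5-tuples from {1,…,8} summing to 18 is 1750.
P(sum = 18) = 1750/32768 = 875/16384 ≈ 0.0534.

0.0534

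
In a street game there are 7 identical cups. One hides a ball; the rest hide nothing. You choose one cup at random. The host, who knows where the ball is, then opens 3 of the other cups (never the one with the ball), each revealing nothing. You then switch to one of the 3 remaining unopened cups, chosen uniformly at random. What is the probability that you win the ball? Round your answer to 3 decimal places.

Your original cup holds the ball with probability 1/7, so the other 6 collectively hold it with probability 6/7.
The host can always find 3 empty cups to open, so the reveals don't change that 6/7; it is now spread over the 3 remaining unopened cups.
P(win by switching) = (6/7) · (1/3) = 2/7 ≈ 0.286.

0.286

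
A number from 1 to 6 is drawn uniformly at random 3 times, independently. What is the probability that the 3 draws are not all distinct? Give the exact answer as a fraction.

4/9

P(all 3 different) = 6/6 · 5/6 · ··· · 4/6 = 5/9.
P(at least two equal) = 1 − 5/9 = 4/9.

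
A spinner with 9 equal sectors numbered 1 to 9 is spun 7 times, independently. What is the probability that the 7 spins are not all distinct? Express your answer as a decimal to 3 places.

0.962

P(all 7 different) = 9/9 · 8/9 · ··· · 3/9 ≈ 0.038.
P(at least two equal) = 1 − 0.038 = 0.962.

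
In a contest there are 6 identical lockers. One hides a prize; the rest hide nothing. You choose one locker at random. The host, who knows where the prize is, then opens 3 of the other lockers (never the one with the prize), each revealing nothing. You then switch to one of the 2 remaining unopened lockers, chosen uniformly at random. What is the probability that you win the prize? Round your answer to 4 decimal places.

0.4167

Your original locker holds the prize with probability 1/6, so the other 5 collectively hold it with probability 5/6.
The host can always find 3 empty lockers to open, so the reveals don't change that 5/6; it is now spread over the 2 remaining unopened lockers.
P(win by switching) = (5/6) · (1/2) = 5/12 ≈ 0.4167.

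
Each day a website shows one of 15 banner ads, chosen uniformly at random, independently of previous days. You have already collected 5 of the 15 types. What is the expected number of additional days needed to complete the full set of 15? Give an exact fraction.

7381/168

Starting from 5 distinct types, each trial gives a new one with probability (15−i)/15 when i types are held, so the wait for the next new type is 15/(15−i).
E = 15/10 + 15/9 + 15/8 + 15/7 + 15/6 + 15/5 + 15/4 + 15/3 + 15/2 + 15/1 = 7381/168.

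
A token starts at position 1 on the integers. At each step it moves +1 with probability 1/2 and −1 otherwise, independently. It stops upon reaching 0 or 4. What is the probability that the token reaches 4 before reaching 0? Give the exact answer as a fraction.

1/4

With a fair step, P(i) = ½P(i−1) + ½P(i+1) with P(0)=0, P(4)=1 has the linear solution P(i) = i/4.
P(1) = 1/4.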